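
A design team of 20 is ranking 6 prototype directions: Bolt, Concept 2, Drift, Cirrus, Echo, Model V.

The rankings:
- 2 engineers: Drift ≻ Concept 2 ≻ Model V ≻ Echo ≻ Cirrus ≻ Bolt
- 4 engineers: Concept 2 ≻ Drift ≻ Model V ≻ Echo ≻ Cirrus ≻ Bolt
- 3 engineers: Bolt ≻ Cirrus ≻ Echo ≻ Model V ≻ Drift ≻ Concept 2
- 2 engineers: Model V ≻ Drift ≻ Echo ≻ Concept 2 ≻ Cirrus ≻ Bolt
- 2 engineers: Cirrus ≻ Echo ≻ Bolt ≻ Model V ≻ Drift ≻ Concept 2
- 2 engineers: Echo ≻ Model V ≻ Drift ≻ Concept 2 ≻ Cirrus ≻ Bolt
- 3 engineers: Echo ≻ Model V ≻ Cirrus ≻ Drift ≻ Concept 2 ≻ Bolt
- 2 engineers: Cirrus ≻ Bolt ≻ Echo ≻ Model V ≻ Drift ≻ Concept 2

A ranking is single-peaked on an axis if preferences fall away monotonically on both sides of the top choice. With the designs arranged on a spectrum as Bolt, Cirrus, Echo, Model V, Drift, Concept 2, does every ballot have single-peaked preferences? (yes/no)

yes

Axis positions: Bolt=1, Cirrus=2, Echo=3, Model V=4, Drift=5, Concept 2=6.
Faction 1 (peak Drift at position 5): ranking walks positions 5-6-4-3-2-1, expanding outward from the peak — single-peaked.
Faction 2 (peak Concept 2 at position 6): ranking walks positions 6-5-4-3-2-1, expanding outward from the peak — single-peaked.
Faction 3 (peak Bolt at position 1): ranking walks positions 1-2-3-4-5-6, expanding outward from the peak — single-peaked.
Faction 4 (peak Model V at position 4): ranking walks positions 4-5-3-6-2-1, expanding outward from the peak — single-peaked.
Faction 5 (peak Cirrus at position 2): ranking walks positions 2-3-1-4-5-6, expanding outward from the peak — single-peaked.
Faction 6 (peak Echo at position 3): ranking walks positions 3-4-5-6-2-1, expanding outward from the peak — single-peaked.
Faction 7 (peak Echo at position 3): ranking walks positions 3-4-2-5-6-1, expanding outward from the peak — single-peaked.
Faction 8 (peak Cirrus at position 2): ranking walks positions 2-1-3-4-5-6, expanding outward from the peak — single-peaked.
Every ranking is single-peaked on this axis.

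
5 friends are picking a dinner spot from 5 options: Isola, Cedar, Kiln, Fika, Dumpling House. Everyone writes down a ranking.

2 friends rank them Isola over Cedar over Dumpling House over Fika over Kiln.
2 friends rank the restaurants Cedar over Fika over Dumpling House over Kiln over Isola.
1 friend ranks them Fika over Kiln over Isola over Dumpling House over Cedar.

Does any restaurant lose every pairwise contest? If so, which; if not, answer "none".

Head-to-head results (5 friends):
Isola vs Cedar: Isola is ranked higher on 2+1 = 3 ballots, Cedar on 2. Isola wins 3–2.
Isola vs Kiln: Kiln wins 3–2.
Isola vs Fika: 2 to 3, Fika.
Isola vs Dumpling House: Isola, 3–2.
Cedar vs Kiln: Cedar wins 4–1.
Cedar vs Fika: Cedar wins 4–1.
Cedar vs Dumpling House: 4 to 1, Cedar.
Kiln vs Fika: Fika, 5–0.
Kiln vs Dumpling House: Kiln is ranked higher on 1 ballot, Dumpling House on 4. Dumpling House wins 4–1.
Fika vs Dumpling House: 2+1 = 3 for Fika, 2 for Dumpling House — Fika by 3–2.
Every restaurant wins at least one matchup (Isola beats Cedar; Cedar beats Kiln; Kiln beats Isola; Fika beats Isola; Dumpling House beats Kiln), so there is no Condorcet loser.

none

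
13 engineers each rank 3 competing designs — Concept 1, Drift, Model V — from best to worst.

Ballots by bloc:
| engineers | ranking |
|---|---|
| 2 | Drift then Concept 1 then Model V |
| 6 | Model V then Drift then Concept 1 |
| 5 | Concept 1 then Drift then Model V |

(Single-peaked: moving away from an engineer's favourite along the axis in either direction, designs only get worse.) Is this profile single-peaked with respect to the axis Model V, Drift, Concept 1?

Axis positions: Model V=1, Drift=2, Concept 1=3.
Bloc 1 (peak Drift at position 2): ranking walks positions 2-3-1, expanding outward from the peak — single-peaked.
Bloc 2 (peak Model V at position 1): ranking walks positions 1-2-3, expanding outward from the peak — single-peaked.
Bloc 3 (peak Concept 1 at position 3): ranking walks positions 3-2-1, expanding outward from the peak — single-peaked.
Every ranking is single-peaked on this axis.

yes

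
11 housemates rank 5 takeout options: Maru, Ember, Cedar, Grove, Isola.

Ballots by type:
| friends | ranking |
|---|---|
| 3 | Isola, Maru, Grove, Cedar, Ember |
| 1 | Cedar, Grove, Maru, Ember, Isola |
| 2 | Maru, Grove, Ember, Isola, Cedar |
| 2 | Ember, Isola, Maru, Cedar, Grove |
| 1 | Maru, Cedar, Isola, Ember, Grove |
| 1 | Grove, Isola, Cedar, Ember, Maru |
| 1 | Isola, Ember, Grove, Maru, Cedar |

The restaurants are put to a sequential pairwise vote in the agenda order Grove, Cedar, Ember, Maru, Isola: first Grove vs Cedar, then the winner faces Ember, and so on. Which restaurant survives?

Round 1: Grove vs Cedar — 7–4, Grove advances.
Round 2: Grove vs Ember — 7–4, Grove advances.
Round 3: Grove vs Maru — 3–8, Maru advances.
Round 4: Maru vs Isola — 4–7, Isola advances.
Isola survives the agenda.

Isola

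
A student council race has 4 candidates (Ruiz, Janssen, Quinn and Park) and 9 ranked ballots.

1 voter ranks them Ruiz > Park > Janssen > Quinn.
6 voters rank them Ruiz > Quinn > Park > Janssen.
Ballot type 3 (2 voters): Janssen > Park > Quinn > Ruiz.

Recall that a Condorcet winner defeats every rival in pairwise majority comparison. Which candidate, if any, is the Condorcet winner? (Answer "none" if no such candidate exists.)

Ruiz

Check each pair by majority over 9 ballots:
Ruiz vs Janssen: Ruiz is ranked higher on 1+6 = 7 ballots, Janssen on 2. Ruiz wins 7–2.
Ruiz vs Quinn: 1+6 = 7 for Ruiz, 2 for Quinn — Ruiz by 7–2.
Ruiz vs Park: 1+6 = 7 for Ruiz, 2 for Park — Ruiz by 7–2.
Janssen vs Quinn: Janssen preferred on 1+2 = 3 ballots; Quinn wins 6–3.
Janssen vs Park: 2 to 7, Park.
Quinn vs Park: Quinn is ranked higher on 6 ballots, Park on 3. Quinn wins 6–3.
Ruiz beats each of Janssen, Quinn, Park — Ruiz is the Condorcet winner.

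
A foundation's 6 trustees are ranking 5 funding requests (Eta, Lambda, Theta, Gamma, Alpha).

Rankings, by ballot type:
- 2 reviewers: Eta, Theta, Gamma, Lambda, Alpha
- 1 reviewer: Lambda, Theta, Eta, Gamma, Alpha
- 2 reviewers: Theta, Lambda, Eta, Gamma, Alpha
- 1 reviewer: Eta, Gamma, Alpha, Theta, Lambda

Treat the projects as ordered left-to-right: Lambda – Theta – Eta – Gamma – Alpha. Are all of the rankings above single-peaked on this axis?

Axis positions: Lambda=1, Theta=2, Eta=3, Gamma=4, Alpha=5.
Ballot type 1 (peak Eta at position 3): ranking walks positions 3-2-4-1-5, expanding outward from the peak — single-peaked.
Ballot type 2 (peak Lambda at position 1): ranking walks positions 1-2-3-4-5, expanding outward from the peak — single-peaked.
Ballot type 3 (peak Theta at position 2): ranking walks positions 2-1-3-4-5, expanding outward from the peak — single-peaked.
Ballot type 4 (peak Eta at position 3): ranking walks positions 3-4-5-2-1, expanding outward from the peak — single-peaked.
Every ranking is single-peaked on this axis.

yes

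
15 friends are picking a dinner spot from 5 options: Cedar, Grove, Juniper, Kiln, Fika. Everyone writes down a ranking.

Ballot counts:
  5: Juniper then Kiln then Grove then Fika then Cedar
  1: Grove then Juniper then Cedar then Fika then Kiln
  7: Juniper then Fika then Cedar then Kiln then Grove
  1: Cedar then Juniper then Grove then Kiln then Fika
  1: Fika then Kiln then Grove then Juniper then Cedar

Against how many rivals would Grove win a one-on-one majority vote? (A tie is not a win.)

0

Grove against each rival (15 friends):
Grove vs Cedar: 7 to 8, Cedar.
Grove vs Juniper: Juniper, 13–2.
Grove vs Kiln: 2 to 13, Kiln.
Grove vs Fika: Grove is ranked higher on 5+1+1 = 7 ballots, Fika on 8. Fika wins 8–7.
Grove beats no one; loses to Cedar, Juniper, Kiln, Fika — 0 pairwise wins.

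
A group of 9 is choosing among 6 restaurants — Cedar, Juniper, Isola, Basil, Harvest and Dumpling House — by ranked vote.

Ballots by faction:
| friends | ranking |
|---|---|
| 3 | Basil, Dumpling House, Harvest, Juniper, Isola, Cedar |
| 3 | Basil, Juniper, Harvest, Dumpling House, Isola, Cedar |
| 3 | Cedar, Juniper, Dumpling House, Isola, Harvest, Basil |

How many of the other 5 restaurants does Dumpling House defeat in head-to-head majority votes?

3

Dumpling House against each rival (9 friends):
Dumpling House vs Cedar: Dumpling House wins 6–3.
Dumpling House vs Juniper: Juniper, 6–3.
Dumpling House vs Isola: Dumpling House wins 9–0.
Dumpling House vs Basil: Dumpling House preferred on 3 ballots; Basil wins 6–3.
Dumpling House vs Harvest: 3+3 = 6 for Dumpling House, 3 for Harvest — Dumpling House by 6–3.
Dumpling House beats Cedar, Isola, Harvest; loses to Juniper, Basil — 3 pairwise wins.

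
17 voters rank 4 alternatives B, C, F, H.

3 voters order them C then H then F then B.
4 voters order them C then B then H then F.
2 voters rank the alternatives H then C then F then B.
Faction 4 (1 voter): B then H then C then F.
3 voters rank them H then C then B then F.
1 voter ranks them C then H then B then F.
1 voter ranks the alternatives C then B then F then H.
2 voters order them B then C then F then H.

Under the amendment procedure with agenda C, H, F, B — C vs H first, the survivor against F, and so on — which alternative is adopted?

C

Round 1: C vs H — 11–6, C advances.
Round 2: C vs F — 17–0, C advances.
Round 3: C vs B — 14–3, C advances.
C survives the agenda.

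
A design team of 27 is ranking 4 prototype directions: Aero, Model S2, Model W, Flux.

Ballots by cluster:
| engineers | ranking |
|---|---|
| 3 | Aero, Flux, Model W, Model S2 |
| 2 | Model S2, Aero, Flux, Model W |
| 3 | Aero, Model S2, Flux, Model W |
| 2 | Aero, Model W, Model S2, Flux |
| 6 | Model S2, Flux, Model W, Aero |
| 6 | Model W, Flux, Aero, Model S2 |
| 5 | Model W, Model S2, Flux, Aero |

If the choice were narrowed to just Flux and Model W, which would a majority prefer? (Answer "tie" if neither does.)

Flux

Ballots ranking Flux above Model W: 3 + 2 + 3 + 6 = 14.
Ballots ranking Model W above Flux: 27 − 14 = 13.
Flux wins the head-to-head 14–13.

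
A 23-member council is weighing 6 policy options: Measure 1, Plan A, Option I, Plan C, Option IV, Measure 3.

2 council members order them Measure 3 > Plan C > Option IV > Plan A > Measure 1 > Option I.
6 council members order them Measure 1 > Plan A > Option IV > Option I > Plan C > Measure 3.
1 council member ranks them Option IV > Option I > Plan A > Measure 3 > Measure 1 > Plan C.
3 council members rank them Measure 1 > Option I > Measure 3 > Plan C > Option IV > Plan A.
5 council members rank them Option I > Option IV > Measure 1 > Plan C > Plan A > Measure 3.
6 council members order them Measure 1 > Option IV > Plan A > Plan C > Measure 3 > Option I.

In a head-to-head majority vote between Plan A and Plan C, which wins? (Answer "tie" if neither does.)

Plan A

Ballots ranking Plan A above Plan C: 6 + 1 + 6 = 13.
Ballots ranking Plan C above Plan A: 23 − 13 = 10.
Plan A wins the head-to-head 13–10.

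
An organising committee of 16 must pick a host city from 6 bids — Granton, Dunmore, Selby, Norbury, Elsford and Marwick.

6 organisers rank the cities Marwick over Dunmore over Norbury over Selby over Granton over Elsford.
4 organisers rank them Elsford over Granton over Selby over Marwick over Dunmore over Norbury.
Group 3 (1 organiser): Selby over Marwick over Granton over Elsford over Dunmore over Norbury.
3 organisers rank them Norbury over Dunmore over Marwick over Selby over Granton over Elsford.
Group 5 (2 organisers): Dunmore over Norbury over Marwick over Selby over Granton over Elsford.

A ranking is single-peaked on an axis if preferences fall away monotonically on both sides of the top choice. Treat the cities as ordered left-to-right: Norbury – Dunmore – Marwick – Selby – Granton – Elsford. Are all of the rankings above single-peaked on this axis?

Axis positions: Norbury=1, Dunmore=2, Marwick=3, Selby=4, Granton=5, Elsford=6.
Group 1 (peak Marwick at position 3): ranking walks positions 3-2-1-4-5-6, expanding outward from the peak — single-peaked.
Group 2 (peak Elsford at position 6): ranking walks positions 6-5-4-3-2-1, expanding outward from the peak — single-peaked.
Group 3 (peak Selby at position 4): ranking walks positions 4-3-5-6-2-1, expanding outward from the peak — single-peaked.
Group 4 (peak Norbury at position 1): ranking walks positions 1-2-3-4-5-6, expanding outward from the peak — single-peaked.
Group 5 (peak Dunmore at position 2): ranking walks positions 2-1-3-4-5-6, expanding outward from the peak — single-peaked.
Every ranking is single-peaked on this axis.

yes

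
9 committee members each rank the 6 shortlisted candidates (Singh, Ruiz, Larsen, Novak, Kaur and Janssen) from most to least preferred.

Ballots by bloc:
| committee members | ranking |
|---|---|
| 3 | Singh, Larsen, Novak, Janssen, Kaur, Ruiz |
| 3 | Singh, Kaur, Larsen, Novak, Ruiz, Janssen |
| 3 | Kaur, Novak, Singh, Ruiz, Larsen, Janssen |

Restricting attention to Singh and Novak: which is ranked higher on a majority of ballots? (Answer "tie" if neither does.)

Singh

Ballots ranking Singh above Novak: 3 + 3 = 6.
Ballots ranking Novak above Singh: 9 − 6 = 3.
Singh wins the head-to-head 6–3.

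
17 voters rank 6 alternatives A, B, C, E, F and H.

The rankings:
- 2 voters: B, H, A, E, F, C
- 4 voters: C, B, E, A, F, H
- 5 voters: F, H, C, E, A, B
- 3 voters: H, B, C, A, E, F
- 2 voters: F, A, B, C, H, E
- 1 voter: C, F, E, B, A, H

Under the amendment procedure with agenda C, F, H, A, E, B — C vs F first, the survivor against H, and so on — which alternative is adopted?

Round 1: C vs F — 8–9, F advances.
Round 2: F vs H — 12–5, F advances.
Round 3: F vs A — 8–9, A advances.
Round 4: A vs E — 7–10, E advances.
Round 5: E vs B — 6–11, B advances.
B survives the agenda.

B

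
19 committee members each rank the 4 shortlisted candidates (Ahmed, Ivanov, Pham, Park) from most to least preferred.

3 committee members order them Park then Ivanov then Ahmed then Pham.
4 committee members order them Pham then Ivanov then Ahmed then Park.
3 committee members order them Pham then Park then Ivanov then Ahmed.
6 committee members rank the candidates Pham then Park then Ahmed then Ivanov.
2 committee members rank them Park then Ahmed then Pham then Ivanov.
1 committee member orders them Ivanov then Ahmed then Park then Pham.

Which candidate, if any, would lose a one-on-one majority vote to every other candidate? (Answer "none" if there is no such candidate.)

Pairwise majorities:
Ahmed–Ivanov: Ivanov 11–8.
Ahmed–Pham: Pham 13–6.
Ahmed vs Park: 4+1 = 5 for Ahmed, 14 for Park — Park by 14–5.
Ivanov vs Pham: Pham, 15–4.
Ivanov vs Park: Ivanov preferred on 4+1 = 5 ballots; Park wins 14–5.
Pham vs Park: 4+3+6 = 13 for Pham, 6 for Park — Pham by 13–6.
Ahmed loses to every other candidate — it is the Condorcet loser.

Ahmed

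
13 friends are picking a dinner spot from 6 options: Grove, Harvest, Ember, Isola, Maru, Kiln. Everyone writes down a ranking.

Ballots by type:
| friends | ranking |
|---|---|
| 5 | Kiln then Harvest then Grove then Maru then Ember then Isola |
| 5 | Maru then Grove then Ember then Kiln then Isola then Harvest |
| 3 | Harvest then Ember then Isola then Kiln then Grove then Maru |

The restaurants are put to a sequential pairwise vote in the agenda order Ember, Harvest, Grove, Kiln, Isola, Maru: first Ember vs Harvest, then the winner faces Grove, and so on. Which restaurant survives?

Kiln

Round 1: Ember vs Harvest — 5–8, Harvest advances.
Round 2: Harvest vs Grove — 8–5, Harvest advances.
Round 3: Harvest vs Kiln — 3–10, Kiln advances.
Round 4: Kiln vs Isola — 10–3, Kiln advances.
Round 5: Kiln vs Maru — 8–5, Kiln advances.
The agenda winner is Kiln.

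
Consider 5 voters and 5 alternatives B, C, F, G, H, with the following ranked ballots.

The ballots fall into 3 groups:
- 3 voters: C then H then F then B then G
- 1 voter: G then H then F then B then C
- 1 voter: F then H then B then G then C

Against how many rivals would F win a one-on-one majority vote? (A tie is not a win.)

F against each rival (5 voters):
F vs B: F, 5–0.
F vs C: C wins 3–2.
F vs G: F preferred on 3+1 = 4 ballots; F wins 4–1.
F vs H: 1 to 4, H.
F beats B, G; loses to C, H — 2 pairwise wins.

2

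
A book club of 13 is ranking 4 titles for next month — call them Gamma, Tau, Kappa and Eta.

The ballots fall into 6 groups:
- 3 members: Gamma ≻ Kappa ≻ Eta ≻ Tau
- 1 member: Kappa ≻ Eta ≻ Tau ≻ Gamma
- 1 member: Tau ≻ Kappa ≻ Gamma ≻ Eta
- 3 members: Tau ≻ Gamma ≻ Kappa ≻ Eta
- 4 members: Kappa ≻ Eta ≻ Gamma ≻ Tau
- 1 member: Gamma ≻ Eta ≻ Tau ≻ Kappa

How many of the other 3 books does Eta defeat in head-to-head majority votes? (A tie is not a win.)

1

Eta against each rival (13 members):
Eta vs Gamma: Gamma wins 8–5.
Eta vs Tau: Eta wins 9–4.
Eta vs Kappa: 1 to 12, Kappa.
Eta beats Tau; loses to Gamma, Kappa — 1 pairwise win.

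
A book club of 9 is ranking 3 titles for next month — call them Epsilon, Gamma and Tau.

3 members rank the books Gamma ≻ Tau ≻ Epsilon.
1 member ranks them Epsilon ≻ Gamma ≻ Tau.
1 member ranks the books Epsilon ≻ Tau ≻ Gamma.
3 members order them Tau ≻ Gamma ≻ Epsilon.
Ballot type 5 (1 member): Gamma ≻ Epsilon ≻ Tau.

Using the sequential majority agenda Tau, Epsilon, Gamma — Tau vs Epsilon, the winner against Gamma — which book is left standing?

Gamma

Round 1: Tau vs Epsilon — 6–3, Tau advances.
Round 2: Tau vs Gamma — 4–5, Gamma advances.
The agenda winner is Gamma.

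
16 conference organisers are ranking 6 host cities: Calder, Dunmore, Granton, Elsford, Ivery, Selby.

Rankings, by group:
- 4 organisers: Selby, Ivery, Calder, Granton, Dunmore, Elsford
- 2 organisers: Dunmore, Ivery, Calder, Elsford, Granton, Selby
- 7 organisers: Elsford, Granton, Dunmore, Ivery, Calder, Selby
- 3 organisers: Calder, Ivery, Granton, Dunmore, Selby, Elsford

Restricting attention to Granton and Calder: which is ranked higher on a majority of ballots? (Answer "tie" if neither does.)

Calder

Ballots ranking Granton above Calder: 7.
Ballots ranking Calder above Granton: 16 − 7 = 9.
Calder wins the head-to-head 9–7.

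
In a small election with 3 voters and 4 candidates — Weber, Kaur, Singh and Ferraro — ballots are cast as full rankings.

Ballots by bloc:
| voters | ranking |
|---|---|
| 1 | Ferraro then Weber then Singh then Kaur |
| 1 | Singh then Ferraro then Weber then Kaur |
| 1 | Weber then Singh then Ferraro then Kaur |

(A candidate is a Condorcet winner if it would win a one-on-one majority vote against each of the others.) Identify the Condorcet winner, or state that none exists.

none

Pairwise majorities:
Weber vs Kaur: Weber wins 3–0.
Weber vs Singh: 2 to 1, Weber.
Weber vs Ferraro: 1 to 2, Ferraro.
Kaur vs Singh: Singh wins 3–0.
Kaur vs Ferraro: Ferraro, 3–0.
Singh–Ferraro: Singh 2–1.
No candidate is unbeaten: Weber loses to Ferraro; Kaur loses to Weber; Singh loses to Weber; Ferraro loses to Singh. In particular Weber beats Singh beats Ferraro beats Weber is a majority cycle — no Condorcet winner exists.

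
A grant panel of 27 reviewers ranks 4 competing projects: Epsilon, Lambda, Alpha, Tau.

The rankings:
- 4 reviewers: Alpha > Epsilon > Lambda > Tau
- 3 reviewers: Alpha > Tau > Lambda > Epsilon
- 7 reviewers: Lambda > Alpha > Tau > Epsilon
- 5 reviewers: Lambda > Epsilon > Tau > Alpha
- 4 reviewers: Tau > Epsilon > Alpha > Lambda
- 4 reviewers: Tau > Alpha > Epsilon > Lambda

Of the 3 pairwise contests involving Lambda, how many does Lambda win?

Lambda against each rival (27 reviewers):
Lambda vs Epsilon: Lambda wins 15–12.
Lambda vs Alpha: Alpha wins 15–12.
Lambda vs Tau: Lambda, 16–11.
Lambda beats Epsilon, Tau; loses to Alpha — 2 pairwise wins.

2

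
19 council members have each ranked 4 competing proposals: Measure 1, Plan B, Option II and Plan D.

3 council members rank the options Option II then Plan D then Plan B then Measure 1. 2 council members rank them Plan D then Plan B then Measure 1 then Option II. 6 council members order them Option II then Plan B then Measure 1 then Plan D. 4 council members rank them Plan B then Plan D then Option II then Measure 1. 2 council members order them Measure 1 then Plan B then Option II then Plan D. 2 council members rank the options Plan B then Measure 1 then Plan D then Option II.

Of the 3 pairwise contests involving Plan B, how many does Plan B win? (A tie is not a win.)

Plan B against each rival (19 council members):
Plan B vs Measure 1: Plan B, 17–2.
Plan B vs Option II: Plan B, 10–9.
Plan B vs Plan D: 6+4+2+2 = 14 for Plan B, 5 for Plan D — Plan B by 14–5.
Plan B beats Measure 1, Option II, Plan D — 3 pairwise wins.

3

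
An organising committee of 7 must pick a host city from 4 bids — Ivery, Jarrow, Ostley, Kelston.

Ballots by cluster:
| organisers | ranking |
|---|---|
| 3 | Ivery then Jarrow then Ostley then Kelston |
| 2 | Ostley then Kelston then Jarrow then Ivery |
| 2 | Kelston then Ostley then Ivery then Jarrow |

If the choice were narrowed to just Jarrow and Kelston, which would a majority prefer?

Ballots ranking Jarrow above Kelston: 3.
Ballots ranking Kelston above Jarrow: 7 − 3 = 4.
Kelston wins the head-to-head 4–3.

Kelston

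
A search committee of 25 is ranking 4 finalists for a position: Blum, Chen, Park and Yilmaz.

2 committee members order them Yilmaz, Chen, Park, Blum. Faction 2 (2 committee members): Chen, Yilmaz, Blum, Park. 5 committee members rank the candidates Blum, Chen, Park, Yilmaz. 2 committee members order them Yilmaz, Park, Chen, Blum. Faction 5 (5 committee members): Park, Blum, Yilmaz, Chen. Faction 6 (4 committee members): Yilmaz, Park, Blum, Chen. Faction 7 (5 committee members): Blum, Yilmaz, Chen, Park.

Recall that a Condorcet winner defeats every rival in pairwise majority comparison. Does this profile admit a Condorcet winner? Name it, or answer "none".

Head-to-head results (25 committee members):
Blum vs Chen: Blum wins 19–6.
Blum–Park: Park 13–12.
Blum vs Yilmaz: Blum wins 15–10.
Chen vs Park: Chen, 14–11.
Chen vs Yilmaz: Yilmaz wins 18–7.
Park vs Yilmaz: Yilmaz, 15–10.
Every candidate loses at least once (Blum loses to Park; Chen loses to Blum; Park loses to Chen; Yilmaz loses to Blum). The majority relation contains the cycle Blum → Chen → Park → Blum, so there is no Condorcet winner.

none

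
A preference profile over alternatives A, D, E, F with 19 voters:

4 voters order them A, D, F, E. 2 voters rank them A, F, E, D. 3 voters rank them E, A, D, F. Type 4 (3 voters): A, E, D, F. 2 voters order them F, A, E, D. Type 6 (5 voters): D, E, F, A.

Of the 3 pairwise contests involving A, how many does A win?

A against each rival (19 voters):
A vs D: A is ranked higher on 4+2+3+3+2 = 14 ballots, D on 5. A wins 14–5.
A vs E: 11 to 8, A.
A–F: A 12–7.
A beats D, E, F — 3 pairwise wins.

3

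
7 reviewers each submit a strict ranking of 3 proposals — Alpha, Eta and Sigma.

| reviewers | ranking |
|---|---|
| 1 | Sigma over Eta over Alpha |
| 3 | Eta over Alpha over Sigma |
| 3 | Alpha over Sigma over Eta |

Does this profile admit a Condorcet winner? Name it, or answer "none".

none

Pairwise majorities:
Alpha–Eta: Eta 4–3.
Alpha vs Sigma: Alpha, 6–1.
Eta–Sigma: Sigma 4–3.
Every project loses at least once (Alpha loses to Eta; Eta loses to Sigma; Sigma loses to Alpha). The majority relation contains the cycle Alpha > Sigma > Eta > Alpha, so there is no Condorcet winner.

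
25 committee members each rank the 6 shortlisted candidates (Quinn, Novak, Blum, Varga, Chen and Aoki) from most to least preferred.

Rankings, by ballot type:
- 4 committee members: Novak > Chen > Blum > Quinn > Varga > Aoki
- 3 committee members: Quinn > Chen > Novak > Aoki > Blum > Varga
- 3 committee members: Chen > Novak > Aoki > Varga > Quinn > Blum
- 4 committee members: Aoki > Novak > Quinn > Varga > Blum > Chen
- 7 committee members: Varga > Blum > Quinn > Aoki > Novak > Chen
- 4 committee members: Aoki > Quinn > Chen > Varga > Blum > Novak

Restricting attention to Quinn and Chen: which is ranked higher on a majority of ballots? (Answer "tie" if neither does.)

Ballots ranking Quinn above Chen: 3 + 4 + 7 + 4 = 18.
Ballots ranking Chen above Quinn: 25 − 18 = 7.
Quinn wins the head-to-head 18–7.

Quinn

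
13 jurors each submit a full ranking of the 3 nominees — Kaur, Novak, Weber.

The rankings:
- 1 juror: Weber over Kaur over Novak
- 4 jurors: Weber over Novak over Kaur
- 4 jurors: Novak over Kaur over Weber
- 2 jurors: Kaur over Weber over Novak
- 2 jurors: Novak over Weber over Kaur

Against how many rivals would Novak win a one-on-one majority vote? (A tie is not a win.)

Novak against each rival (13 jurors):
Novak vs Kaur: Novak wins 10–3.
Novak vs Weber: Weber wins 7–6.
Novak beats Kaur; loses to Weber — 1 pairwise win.

1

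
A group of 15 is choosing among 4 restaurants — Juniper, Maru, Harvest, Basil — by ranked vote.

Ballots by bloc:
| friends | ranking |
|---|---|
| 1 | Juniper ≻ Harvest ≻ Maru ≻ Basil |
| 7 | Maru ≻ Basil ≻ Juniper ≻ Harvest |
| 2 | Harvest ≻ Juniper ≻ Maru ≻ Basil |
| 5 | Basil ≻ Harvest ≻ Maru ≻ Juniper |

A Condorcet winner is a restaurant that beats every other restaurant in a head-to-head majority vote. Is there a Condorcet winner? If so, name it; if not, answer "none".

none

Pairwise majorities:
Juniper vs Maru: Maru wins 12–3.
Juniper vs Harvest: Juniper, 8–7.
Juniper–Basil: Basil 12–3.
Maru vs Harvest: Harvest wins 8–7.
Maru vs Basil: 10 to 5, Maru.
Harvest–Basil: Basil 12–3.
No restaurant is unbeaten: Juniper loses to Maru; Maru loses to Harvest; Harvest loses to Juniper; Basil loses to Maru. In particular Juniper beats Harvest beats Maru beats Juniper is a majority cycle — no Condorcet winner exists.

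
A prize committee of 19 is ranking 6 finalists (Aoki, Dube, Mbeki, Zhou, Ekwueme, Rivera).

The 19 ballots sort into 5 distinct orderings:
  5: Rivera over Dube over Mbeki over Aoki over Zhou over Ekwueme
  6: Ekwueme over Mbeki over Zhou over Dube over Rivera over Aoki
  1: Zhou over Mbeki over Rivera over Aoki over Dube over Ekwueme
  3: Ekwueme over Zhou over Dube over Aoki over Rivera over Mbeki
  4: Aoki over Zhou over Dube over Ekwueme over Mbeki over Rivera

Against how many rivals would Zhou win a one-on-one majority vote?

Zhou against each rival (19 jurors):
Zhou vs Aoki: Zhou wins 10–9.
Zhou vs Dube: Zhou wins 14–5.
Zhou vs Mbeki: Zhou preferred on 1+3+4 = 8 ballots; Mbeki wins 11–8.
Zhou vs Ekwueme: Zhou preferred on 5+1+4 = 10 ballots; Zhou wins 10–9.
Zhou vs Rivera: 14 to 5, Zhou.
Zhou beats Aoki, Dube, Ekwueme, Rivera; loses to Mbeki — 4 pairwise wins.

4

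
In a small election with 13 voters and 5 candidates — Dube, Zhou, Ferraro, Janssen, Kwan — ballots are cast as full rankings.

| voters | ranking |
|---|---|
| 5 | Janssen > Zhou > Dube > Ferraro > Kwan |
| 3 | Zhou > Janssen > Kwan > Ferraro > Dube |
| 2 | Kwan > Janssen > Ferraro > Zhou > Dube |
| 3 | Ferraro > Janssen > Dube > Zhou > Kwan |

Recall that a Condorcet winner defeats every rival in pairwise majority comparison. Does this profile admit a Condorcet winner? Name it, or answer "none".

Janssen

Pairwise majorities:
Dube vs Zhou: 3 for Dube, 10 for Zhou — Zhou by 10–3.
Dube vs Ferraro: Dube preferred on 5 ballots; Ferraro wins 8–5.
Dube–Janssen: Janssen 13–0.
Dube vs Kwan: 8 to 5, Dube.
Zhou vs Ferraro: Zhou wins 8–5.
Zhou vs Janssen: Zhou preferred on 3 ballots; Janssen wins 10–3.
Zhou vs Kwan: Zhou preferred on 5+3+3 = 11 ballots; Zhou wins 11–2.
Ferraro vs Janssen: Ferraro is ranked higher on 3 ballots, Janssen on 10. Janssen wins 10–3.
Ferraro vs Kwan: Ferraro preferred on 5+3 = 8 ballots; Ferraro wins 8–5.
Janssen vs Kwan: Janssen preferred on 5+3+3 = 11 ballots; Janssen wins 11–2.
Janssen defeats every rival head-to-head and is the Condorcet winner.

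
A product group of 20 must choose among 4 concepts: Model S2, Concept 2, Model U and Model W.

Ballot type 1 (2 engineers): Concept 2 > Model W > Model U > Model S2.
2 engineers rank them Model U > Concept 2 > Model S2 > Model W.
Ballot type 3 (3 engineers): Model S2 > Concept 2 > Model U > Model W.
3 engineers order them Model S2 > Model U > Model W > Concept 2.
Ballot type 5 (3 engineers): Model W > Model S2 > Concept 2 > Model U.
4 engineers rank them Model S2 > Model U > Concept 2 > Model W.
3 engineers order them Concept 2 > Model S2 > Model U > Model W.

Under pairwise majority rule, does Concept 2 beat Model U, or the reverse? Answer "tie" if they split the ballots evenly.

Concept 2

Ballots ranking Concept 2 above Model U: 2 + 3 + 3 + 3 = 11.
Ballots ranking Model U above Concept 2: 20 − 11 = 9.
Concept 2 wins the head-to-head 11–9.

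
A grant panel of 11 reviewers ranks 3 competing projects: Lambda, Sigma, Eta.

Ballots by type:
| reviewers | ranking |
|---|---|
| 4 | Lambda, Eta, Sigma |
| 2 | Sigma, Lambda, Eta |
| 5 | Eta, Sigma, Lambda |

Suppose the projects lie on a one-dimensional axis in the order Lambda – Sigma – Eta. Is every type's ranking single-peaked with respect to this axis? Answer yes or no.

no

Axis positions: Lambda=1, Sigma=2, Eta=3.
Type 1: ranking walks positions 1-3-2; Eta is ranked above Sigma even though Sigma lies between Eta and the peak Lambda on the axis — preferences dip and rise again. Not single-peaked.
Type 2 (peak Sigma at position 2): ranking walks positions 2-1-3, expanding outward from the peak — single-peaked.
Type 3 (peak Eta at position 3): ranking walks positions 3-2-1, expanding outward from the peak — single-peaked.
Type 1 violates single-peakedness, so the profile is not single-peaked on this axis.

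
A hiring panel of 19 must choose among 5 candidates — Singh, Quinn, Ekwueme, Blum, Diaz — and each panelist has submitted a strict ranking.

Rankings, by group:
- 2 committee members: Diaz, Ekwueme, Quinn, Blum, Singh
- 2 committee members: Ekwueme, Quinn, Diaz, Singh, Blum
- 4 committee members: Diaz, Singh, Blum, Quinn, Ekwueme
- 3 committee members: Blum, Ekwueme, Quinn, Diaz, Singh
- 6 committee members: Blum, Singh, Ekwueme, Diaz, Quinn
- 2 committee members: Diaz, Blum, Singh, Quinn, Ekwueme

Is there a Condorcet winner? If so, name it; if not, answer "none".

none

Head-to-head results (19 committee members):
Singh vs Quinn: Singh, 12–7.
Singh–Ekwueme: Singh 12–7.
Singh–Blum: Blum 13–6.
Singh vs Diaz: Diaz, 13–6.
Quinn vs Ekwueme: Ekwueme, 13–6.
Quinn vs Blum: Blum wins 15–4.
Quinn–Diaz: Diaz 14–5.
Ekwueme vs Blum: Blum wins 15–4.
Ekwueme vs Diaz: Ekwueme, 11–8.
Blum vs Diaz: Diaz, 10–9.
No candidate is unbeaten: Singh loses to Blum; Quinn loses to Singh; Ekwueme loses to Singh; Blum loses to Diaz; Diaz loses to Ekwueme. In particular Singh beats Ekwueme beats Diaz beats Singh is a majority cycle — no Condorcet winner exists.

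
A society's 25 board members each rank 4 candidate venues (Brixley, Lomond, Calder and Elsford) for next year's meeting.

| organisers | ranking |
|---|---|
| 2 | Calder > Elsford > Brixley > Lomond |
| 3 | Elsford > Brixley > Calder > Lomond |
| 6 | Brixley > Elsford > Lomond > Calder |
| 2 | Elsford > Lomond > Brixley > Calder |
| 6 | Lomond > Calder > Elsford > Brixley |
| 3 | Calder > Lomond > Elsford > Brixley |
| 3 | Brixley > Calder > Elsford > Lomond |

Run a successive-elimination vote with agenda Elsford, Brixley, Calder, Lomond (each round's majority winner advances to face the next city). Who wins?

Round 1: Elsford vs Brixley — 16–9, Elsford advances.
Round 2: Elsford vs Calder — 11–14, Calder advances.
Round 3: Calder vs Lomond — 11–14, Lomond advances.
The agenda winner is Lomond.

Lomond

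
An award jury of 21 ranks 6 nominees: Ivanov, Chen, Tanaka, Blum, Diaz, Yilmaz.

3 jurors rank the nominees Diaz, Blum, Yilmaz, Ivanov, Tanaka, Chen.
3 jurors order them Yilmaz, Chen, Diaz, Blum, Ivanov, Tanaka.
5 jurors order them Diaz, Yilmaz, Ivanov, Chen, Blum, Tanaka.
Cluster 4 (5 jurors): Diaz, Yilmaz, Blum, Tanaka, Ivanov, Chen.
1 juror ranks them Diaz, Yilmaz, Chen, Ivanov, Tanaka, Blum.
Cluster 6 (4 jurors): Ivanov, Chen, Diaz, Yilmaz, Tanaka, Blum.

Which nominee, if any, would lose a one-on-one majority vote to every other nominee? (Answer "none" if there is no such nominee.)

Head-to-head results (21 jurors):
Ivanov vs Chen: 17 to 4, Ivanov.
Ivanov vs Tanaka: 16 to 5, Ivanov.
Ivanov–Blum: Blum 11–10.
Ivanov vs Diaz: Ivanov preferred on 4 ballots; Diaz wins 17–4.
Ivanov vs Yilmaz: Yilmaz, 17–4.
Chen vs Tanaka: Chen is ranked higher on 3+5+1+4 = 13 ballots, Tanaka on 8. Chen wins 13–8.
Chen vs Blum: 3+5+1+4 = 13 for Chen, 8 for Blum — Chen by 13–8.
Chen vs Diaz: 3+4 = 7 for Chen, 14 for Diaz — Diaz by 14–7.
Chen vs Yilmaz: Yilmaz wins 17–4.
Tanaka vs Blum: Blum wins 16–5.
Tanaka–Diaz: Diaz 21–0.
Tanaka vs Yilmaz: Yilmaz, 21–0.
Blum vs Diaz: Diaz, 21–0.
Blum vs Yilmaz: Yilmaz wins 18–3.
Diaz vs Yilmaz: Diaz is ranked higher on 3+5+5+1+4 = 18 ballots, Yilmaz on 3. Diaz wins 18–3.
Tanaka is beaten in every head-to-head and is the Condorcet loser.

Tanaka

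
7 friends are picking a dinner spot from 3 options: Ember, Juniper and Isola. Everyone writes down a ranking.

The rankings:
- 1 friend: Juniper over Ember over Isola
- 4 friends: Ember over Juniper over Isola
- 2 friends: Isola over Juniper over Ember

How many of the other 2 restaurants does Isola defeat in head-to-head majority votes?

Isola against each rival (7 friends):
Isola vs Ember: Ember wins 5–2.
Isola vs Juniper: Juniper wins 5–2.
Isola beats no one; loses to Ember, Juniper — 0 pairwise wins.

0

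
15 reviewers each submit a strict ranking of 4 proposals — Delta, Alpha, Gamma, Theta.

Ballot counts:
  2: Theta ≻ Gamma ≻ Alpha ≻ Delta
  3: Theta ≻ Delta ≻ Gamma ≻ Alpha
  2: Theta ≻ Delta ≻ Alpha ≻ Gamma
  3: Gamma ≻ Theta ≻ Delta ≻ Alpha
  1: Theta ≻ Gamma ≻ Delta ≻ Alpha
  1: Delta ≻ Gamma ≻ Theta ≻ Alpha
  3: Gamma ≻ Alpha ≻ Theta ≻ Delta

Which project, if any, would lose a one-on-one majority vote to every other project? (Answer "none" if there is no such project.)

Pairwise majorities:
Delta–Alpha: Delta 10–5.
Delta–Gamma: Gamma 9–6.
Delta vs Theta: Delta preferred on 1 ballot; Theta wins 14–1.
Alpha vs Gamma: Alpha is ranked higher on 2 ballots, Gamma on 13. Gamma wins 13–2.
Alpha–Theta: Theta 12–3.
Gamma vs Theta: Theta wins 8–7.
Alpha loses to every other project — it is the Condorcet loser.

Alpha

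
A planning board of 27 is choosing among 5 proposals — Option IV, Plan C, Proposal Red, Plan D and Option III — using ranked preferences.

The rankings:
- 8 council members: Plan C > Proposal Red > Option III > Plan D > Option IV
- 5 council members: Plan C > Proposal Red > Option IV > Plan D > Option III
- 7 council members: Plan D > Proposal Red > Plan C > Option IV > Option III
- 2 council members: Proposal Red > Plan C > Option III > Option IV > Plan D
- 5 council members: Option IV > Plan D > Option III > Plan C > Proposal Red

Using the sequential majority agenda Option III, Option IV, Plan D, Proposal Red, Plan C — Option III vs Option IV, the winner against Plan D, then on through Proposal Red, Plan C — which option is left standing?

Plan C

Round 1: Option III vs Option IV — 10–17, Option IV advances.
Round 2: Option IV vs Plan D — 12–15, Plan D advances.
Round 3: Plan D vs Proposal Red — 12–15, Proposal Red advances.
Round 4: Proposal Red vs Plan C — 9–18, Plan C advances.
The agenda winner is Plan C.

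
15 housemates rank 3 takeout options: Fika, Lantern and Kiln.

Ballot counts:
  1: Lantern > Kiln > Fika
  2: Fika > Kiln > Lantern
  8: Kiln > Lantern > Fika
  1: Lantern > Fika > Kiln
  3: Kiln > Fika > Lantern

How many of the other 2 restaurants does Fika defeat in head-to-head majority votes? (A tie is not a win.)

0

Fika against each rival (15 friends):
Fika vs Lantern: Lantern wins 10–5.
Fika vs Kiln: 2+1 = 3 for Fika, 12 for Kiln — Kiln by 12–3.
Fika beats no one; loses to Lantern, Kiln — 0 pairwise wins.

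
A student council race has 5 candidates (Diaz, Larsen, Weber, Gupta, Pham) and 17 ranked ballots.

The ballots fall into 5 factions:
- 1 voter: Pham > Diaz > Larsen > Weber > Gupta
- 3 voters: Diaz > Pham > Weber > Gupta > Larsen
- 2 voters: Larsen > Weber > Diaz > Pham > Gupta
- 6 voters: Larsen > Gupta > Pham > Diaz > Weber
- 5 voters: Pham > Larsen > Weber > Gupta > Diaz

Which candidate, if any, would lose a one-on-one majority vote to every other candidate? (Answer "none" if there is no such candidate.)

none

Pairwise majorities:
Diaz vs Larsen: 4 to 13, Larsen.
Diaz vs Weber: Diaz wins 10–7.
Diaz vs Gupta: 6 to 11, Gupta.
Diaz vs Pham: Pham wins 12–5.
Larsen vs Weber: Larsen wins 14–3.
Larsen–Gupta: Larsen 14–3.
Larsen–Pham: Pham 9–8.
Weber vs Gupta: 1+3+2+5 = 11 for Weber, 6 for Gupta — Weber by 11–6.
Weber vs Pham: 2 to 15, Pham.
Gupta vs Pham: Pham, 11–6.
Every candidate wins at least one matchup (Diaz beats Weber; Larsen beats Diaz; Weber beats Gupta; Gupta beats Diaz; Pham beats Diaz), so there is no Condorcet loser.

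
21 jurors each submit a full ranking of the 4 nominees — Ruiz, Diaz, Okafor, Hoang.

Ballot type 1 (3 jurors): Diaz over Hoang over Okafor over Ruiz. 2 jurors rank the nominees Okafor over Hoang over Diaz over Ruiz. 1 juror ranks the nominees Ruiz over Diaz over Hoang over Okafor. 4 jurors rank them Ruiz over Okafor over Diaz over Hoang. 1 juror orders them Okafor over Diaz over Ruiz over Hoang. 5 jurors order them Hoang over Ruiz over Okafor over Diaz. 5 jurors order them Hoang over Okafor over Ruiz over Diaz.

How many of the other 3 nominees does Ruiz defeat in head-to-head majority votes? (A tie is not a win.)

Ruiz against each rival (21 jurors):
Ruiz–Diaz: Ruiz 15–6.
Ruiz vs Okafor: Okafor wins 11–10.
Ruiz vs Hoang: Hoang wins 15–6.
Ruiz beats Diaz; loses to Okafor, Hoang — 1 pairwise win.

1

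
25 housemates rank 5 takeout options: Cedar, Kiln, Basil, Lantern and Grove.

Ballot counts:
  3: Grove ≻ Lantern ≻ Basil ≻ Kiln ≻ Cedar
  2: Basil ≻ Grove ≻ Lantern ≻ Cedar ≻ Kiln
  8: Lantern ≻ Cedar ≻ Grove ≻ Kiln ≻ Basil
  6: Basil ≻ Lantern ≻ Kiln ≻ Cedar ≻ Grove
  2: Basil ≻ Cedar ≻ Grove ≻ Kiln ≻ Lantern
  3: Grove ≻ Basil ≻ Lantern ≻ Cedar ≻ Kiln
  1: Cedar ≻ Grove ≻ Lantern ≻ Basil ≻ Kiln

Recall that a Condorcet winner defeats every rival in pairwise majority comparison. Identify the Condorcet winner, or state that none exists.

none

Pairwise majorities:
Cedar–Kiln: Cedar 16–9.
Cedar vs Basil: Basil wins 16–9.
Cedar–Lantern: Lantern 22–3.
Cedar–Grove: Cedar 17–8.
Kiln vs Basil: Basil, 17–8.
Kiln–Lantern: Lantern 23–2.
Kiln vs Grove: Grove wins 19–6.
Basil vs Lantern: Basil wins 13–12.
Basil–Grove: Grove 15–10.
Lantern vs Grove: Lantern wins 14–11.
Each restaurant drops at least one matchup (Cedar loses to Basil; Kiln loses to Cedar; Basil loses to Grove; Lantern loses to Basil; Grove loses to Cedar); the cycle Cedar > Grove > Basil > Cedar rules out a Condorcet winner.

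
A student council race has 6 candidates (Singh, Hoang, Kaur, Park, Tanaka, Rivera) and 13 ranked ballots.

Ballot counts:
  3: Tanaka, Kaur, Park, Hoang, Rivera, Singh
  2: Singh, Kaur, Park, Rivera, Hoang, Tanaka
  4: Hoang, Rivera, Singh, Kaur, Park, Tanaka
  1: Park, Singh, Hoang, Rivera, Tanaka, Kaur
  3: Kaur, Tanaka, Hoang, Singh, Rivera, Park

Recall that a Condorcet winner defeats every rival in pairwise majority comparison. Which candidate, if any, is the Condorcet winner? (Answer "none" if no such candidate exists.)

Pairwise majorities:
Singh vs Hoang: 3 to 10, Hoang.
Singh vs Kaur: Singh, 7–6.
Singh vs Park: 9 to 4, Singh.
Singh vs Tanaka: Singh, 7–6.
Singh vs Rivera: 6 to 7, Rivera.
Hoang vs Kaur: Kaur wins 8–5.
Hoang vs Park: Hoang preferred on 4+3 = 7 ballots; Hoang wins 7–6.
Hoang vs Tanaka: 7 to 6, Hoang.
Hoang vs Rivera: Hoang, 11–2.
Kaur–Park: Kaur 12–1.
Kaur vs Tanaka: Kaur is ranked higher on 2+4+3 = 9 ballots, Tanaka on 4. Kaur wins 9–4.
Kaur vs Rivera: 8 to 5, Kaur.
Park vs Tanaka: Park preferred on 2+4+1 = 7 ballots; Park wins 7–6.
Park vs Rivera: 6 to 7, Rivera.
Tanaka vs Rivera: Tanaka preferred on 3+3 = 6 ballots; Rivera wins 7–6.
Every candidate loses at least once (Singh loses to Hoang; Hoang loses to Kaur; Kaur loses to Singh; Park loses to Singh; Tanaka loses to Singh; Rivera loses to Hoang). The majority relation contains the cycle Singh → Kaur → Hoang → Singh, so there is no Condorcet winner.

none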